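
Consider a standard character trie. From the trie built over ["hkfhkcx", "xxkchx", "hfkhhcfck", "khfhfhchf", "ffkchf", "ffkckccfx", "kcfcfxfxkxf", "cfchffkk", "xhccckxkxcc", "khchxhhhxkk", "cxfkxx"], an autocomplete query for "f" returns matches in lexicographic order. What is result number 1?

ffkchf

Filter for "f…" and sort: "ffkchf", "ffkckccfx"
The 1st is ffkchf.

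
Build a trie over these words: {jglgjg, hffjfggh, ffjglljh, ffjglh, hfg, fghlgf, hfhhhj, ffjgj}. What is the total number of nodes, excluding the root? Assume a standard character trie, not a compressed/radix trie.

Count nodes per top-level branch (shared prefixes stored once):
  'f'-branch (ffjgj, ffjglh, ffjglljh, fghlgf): 15 nodes
  'h'-branch (hffjfggh, hfg, hfhhhj): 13 nodes
  'j'-branch (jglgjg): 6 nodes
Sum: 34

34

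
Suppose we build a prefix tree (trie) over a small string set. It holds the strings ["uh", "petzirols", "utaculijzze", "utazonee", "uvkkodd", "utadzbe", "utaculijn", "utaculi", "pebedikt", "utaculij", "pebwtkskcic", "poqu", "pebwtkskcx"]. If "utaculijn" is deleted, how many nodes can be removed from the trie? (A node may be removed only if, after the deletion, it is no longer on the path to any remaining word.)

1

A node on "utaculijn"'s path can go only if nothing else ends at it or branches off below it.
The suffix "n" (1 node) is used only by "utaculijn"; the node for "utaculij" still has the child "z", so pruning stops there.
Nodes removed: 1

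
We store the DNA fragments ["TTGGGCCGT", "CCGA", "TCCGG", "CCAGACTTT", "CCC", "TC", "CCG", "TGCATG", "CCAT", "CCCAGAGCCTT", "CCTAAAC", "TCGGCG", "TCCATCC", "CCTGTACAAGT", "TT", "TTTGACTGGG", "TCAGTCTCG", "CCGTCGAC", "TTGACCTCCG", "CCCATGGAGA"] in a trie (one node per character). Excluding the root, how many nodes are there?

Insert word by word; a character creates a node only if that edge doesn't already exist:
  "TTGGGCCGT" → 9 new (T, T, G, G, G, C, C, G, T)
  "CCGA" → 4 new (C, C, G, A)
  "TCCGG" → prefix "T" already present; 4 new (C, C, G, G)
  "CCAGACTTT" → prefix "CC" already present; 7 new (A, G, A, C, T, T, T)
  "CCC" → prefix "CC" already present; 1 new (C)
  "TC" → prefix "TC" already present; 0 new (none)
  "CCG" → prefix "CCG" already present; 0 new (none)
  "TGCATG" → prefix "T" already present; 5 new (G, C, A, T, G)
  "CCAT" → prefix "CCA" already present; 1 new (T)
  "CCCAGAGCCTT" → prefix "CCC" already present; 8 new (A, G, A, G, C, C, T, T)
  "CCTAAAC" → prefix "CC" already present; 5 new (T, A, A, A, C)
  "TCGGCG" → prefix "TC" already present; 4 new (G, G, C, G)
  "TCCATCC" → prefix "TCC" already present; 4 new (A, T, C, C)
  "CCTGTACAAGT" → prefix "CCT" already present; 8 new (G, T, A, C, A, A, G, T)
  "TT" → prefix "TT" already present; 0 new (none)
  "TTTGACTGGG" → prefix "TT" already present; 8 new (T, G, A, C, T, G, G, G)
  "TCAGTCTCG" → prefix "TC" already present; 7 new (A, G, T, C, T, C, G)
  "CCGTCGAC" → prefix "CCG" already present; 5 new (T, C, G, A, C)
  "TTGACCTCCG" → prefix "TTG" already present; 7 new (A, C, C, T, C, C, G)
  "CCCATGGAGA" → prefix "CCCA" already present; 6 new (T, G, G, A, G, A)
Total nodes = 9 + 4 + 4 + 7 + 1 + 0 + 0 + 5 + 1 + 8 + 5 + 4 + 4 + 8 + 0 + 8 + 7 + 5 + 7 + 6 = 93

93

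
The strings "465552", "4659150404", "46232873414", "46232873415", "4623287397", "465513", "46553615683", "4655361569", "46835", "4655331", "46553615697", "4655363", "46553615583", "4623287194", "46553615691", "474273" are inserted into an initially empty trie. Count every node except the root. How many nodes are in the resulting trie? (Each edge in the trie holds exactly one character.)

Trace insertions, counting only characters that open a new branch:
  "465552" → 6 new (4, 6, 5, 5, 5, 2)
  "4659150404" → prefix "465" already present; 7 new (9, 1, 5, 0, 4, 0, 4)
  "46232873414" → prefix "46" already present; 9 new (2, 3, 2, 8, 7, 3, 4, 1, 4)
  "46232873415" → prefix "4623287341" already present; 1 new (5)
  "4623287397" → prefix "46232873" already present; 2 new (9, 7)
  "465513" → prefix "4655" already present; 2 new (1, 3)
  "46553615683" → prefix "4655" already present; 7 new (3, 6, 1, 5, 6, 8, 3)
  "4655361569" → prefix "465536156" already present; 1 new (9)
  "46835" → prefix "46" already present; 3 new (8, 3, 5)
  "4655331" → prefix "46553" already present; 2 new (3, 1)
  "46553615697" → prefix "4655361569" already present; 1 new (7)
  "4655363" → prefix "465536" already present; 1 new (3)
  "46553615583" → prefix "46553615" already present; 3 new (5, 8, 3)
  "4623287194" → prefix "4623287" already present; 3 new (1, 9, 4)
  "46553615691" → prefix "4655361569" already present; 1 new (1)
  "474273" → prefix "4" already present; 5 new (7, 4, 2, 7, 3)
Total nodes = 6 + 7 + 9 + 1 + 2 + 2 + 7 + 1 + 3 + 2 + 1 + 1 + 3 + 3 + 1 + 5 = 54

54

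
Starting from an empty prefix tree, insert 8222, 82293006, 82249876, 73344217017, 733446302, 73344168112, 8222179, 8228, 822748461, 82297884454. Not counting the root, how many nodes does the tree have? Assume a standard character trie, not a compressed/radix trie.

52

Insert word by word; a character creates a node only if that edge doesn't already exist:
  "8222" → 4 new (8, 2, 2, 2)
  "82293006" → prefix "822" already present; 5 new (9, 3, 0, 0, 6)
  "82249876" → prefix "822" already present; 5 new (4, 9, 8, 7, 6)
  "73344217017" → 11 new (7, 3, 3, 4, 4, 2, 1, 7, 0, 1, 7)
  "733446302" → prefix "73344" already present; 4 new (6, 3, 0, 2)
  "73344168112" → prefix "73344" already present; 6 new (1, 6, 8, 1, 1, 2)
  "8222179" → prefix "8222" already present; 3 new (1, 7, 9)
  "8228" → prefix "822" already present; 1 new (8)
  "822748461" → prefix "822" already present; 6 new (7, 4, 8, 4, 6, 1)
  "82297884454" → prefix "8229" already present; 7 new (7, 8, 8, 4, 4, 5, 4)
Total nodes = 4 + 5 + 5 + 11 + 4 + 6 + 3 + 1 + 6 + 7 = 52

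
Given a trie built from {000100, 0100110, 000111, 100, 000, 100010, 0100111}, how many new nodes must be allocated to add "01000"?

"0100" is already a path in the trie; the remaining "0" must be added.
Each of the 1 remaining characters creates one node.

1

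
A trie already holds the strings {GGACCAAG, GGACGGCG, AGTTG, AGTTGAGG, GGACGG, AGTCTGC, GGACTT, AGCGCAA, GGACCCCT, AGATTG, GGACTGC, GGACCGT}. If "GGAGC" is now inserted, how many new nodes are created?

2

"GGA" is already a path in the trie; the remaining "GC" must be added.
So 5 − 3 = 2 new nodes.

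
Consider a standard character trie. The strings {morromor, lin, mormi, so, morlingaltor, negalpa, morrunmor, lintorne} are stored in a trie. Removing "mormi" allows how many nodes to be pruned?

2

A node on "mormi"'s path can go only if nothing else ends at it or branches off below it.
The suffix "mi" (2 nodes) is used only by "mormi"; the node for "mor" still has the child "r", so pruning stops there.
Nodes removed: 2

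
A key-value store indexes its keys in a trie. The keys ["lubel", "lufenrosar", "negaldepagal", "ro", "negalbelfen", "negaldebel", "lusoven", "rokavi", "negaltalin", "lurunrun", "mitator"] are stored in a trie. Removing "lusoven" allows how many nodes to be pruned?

5

A node on "lusoven"'s path can go only if nothing else ends at it or branches off below it.
The suffix "soven" (5 nodes) is used only by "lusoven"; the node for "lu" still has the child "b", so pruning stops there.
Nodes removed: 5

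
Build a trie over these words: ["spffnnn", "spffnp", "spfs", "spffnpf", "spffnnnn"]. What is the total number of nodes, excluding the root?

Trie structure (* marks end of a word):
(root)
└─ s
   └─ p
      └─ f
         ├─ f
         │  └─ n
         │     ├─ n
         │     │  └─ n *
         │     │     └─ n *
         │     └─ p *
         │        └─ f *
         └─ s *
Counting every labelled node above: 11.

11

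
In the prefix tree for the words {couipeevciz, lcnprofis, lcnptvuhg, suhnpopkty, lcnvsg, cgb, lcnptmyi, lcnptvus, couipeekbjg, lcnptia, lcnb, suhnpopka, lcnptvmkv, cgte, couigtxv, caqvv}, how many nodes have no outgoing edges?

Leaves are exactly the stored words that no other stored word extends.
Those words: "caqvv", "cgb", "cgte", "couigtxv", "couipeekbjg", "couipeevciz", "lcnb", "lcnprofis", "lcnptia", "lcnptmyi", "lcnptvmkv", "lcnptvuhg", "lcnptvus", "lcnvsg", "suhnpopka", "suhnpopkty"
Leaf count: 16

16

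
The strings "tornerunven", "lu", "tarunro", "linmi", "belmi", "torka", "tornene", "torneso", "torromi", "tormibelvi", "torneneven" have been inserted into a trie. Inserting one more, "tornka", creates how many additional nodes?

2

The longest prefix of "tornka" already in the trie is "torn" (length 4).
Each of the 2 remaining characters creates one node.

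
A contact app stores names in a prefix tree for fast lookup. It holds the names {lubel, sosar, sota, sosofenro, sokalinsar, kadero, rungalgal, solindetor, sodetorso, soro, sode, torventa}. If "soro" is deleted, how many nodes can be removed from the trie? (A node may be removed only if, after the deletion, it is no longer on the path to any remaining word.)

A node on "soro"'s path can go only if nothing else ends at it or branches off below it.
The suffix "ro" (2 nodes) is used only by "soro"; the node for "so" still has the child "s", so pruning stops there.
Nodes removed: 2

2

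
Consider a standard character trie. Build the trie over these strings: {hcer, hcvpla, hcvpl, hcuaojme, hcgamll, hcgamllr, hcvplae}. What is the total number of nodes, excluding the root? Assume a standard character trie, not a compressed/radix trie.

21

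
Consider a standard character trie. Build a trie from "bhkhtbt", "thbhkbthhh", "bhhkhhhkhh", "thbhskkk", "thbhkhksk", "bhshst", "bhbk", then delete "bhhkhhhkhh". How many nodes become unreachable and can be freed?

8

After clearing the end-marker at "bhhkhhhkhh", prune upward until reaching a node still needed by another word.
The suffix "hkhhhkhh" (8 nodes) is used only by "bhhkhhhkhh"; the node for "bh" still has the child "k", so pruning stops there.
Nodes removed: 8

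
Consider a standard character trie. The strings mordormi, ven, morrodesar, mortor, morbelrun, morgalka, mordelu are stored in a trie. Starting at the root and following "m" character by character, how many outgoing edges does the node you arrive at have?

1

Walk "m" from the root, arriving at one node.
Characters that immediately follow "m" among the stored strings: {o}.
That node has 1 child edge.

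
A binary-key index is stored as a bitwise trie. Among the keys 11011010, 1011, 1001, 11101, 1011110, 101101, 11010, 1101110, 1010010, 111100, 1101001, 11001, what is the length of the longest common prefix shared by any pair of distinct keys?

The deepest shared node is where two words last agree before diverging.
"11010" and "1101001" agree on "11010" (5 characters) before diverging; nothing deeper is shared.
Longest shared-prefix length: 5

5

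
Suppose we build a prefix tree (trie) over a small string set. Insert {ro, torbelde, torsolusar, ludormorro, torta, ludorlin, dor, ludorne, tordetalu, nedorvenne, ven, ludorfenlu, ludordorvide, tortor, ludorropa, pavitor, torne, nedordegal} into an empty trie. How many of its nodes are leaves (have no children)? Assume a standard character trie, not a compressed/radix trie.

Leaves are exactly the stored words that no other stored word extends.
Those words: "dor", "ludordorvide", "ludorfenlu", "ludorlin", "ludormorro", "ludorne", "ludorropa", "nedordegal", "nedorvenne", "pavitor", "ro", "torbelde", "tordetalu", "torne", "torsolusar", "torta", "tortor", "ven"
Leaf count: 18

18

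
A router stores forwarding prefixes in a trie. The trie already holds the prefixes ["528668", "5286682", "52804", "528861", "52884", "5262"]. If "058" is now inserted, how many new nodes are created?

Nothing in the trie begins with "0"; the whole of "058" is new.
3 − 0 = 3 new nodes.

3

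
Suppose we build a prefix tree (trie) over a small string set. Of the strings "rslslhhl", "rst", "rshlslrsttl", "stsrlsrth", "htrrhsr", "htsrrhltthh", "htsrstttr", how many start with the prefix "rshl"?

1

Walk to "rshl"; the words in its subtree are exactly those with that prefix.
Matches: "rshlslrsttl"
Count: 1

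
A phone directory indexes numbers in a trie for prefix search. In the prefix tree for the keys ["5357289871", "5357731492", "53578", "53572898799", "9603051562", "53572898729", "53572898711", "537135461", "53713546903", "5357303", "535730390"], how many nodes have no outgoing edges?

9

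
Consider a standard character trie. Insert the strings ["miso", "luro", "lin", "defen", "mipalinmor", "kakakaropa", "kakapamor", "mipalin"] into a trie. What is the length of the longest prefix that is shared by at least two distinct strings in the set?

Equivalently: take the maximum, over all pairs, of their longest common prefix length.
e.g. "mipalin" and "mipalinmor" share the prefix "mipalin" of length 7; no pair shares a longer one.
Longest shared-prefix length: 7

7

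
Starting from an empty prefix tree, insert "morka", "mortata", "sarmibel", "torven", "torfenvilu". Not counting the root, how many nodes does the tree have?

Count nodes per top-level branch (shared prefixes stored once):
  'm'-branch (morka, mortata): 9 nodes
  's'-branch (sarmibel): 8 nodes
  't'-branch (torfenvilu, torven): 13 nodes
Sum: 30

30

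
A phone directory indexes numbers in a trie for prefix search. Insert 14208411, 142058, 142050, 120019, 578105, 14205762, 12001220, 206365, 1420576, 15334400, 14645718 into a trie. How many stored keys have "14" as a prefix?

Traverse to the node for "14", then collect every word in that subtree.
Matches: "142050", "1420576", "14205762", "142058", "14208411", "14645718"
Count: 6

6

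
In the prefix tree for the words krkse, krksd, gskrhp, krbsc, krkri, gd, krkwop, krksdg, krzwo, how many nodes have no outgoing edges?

8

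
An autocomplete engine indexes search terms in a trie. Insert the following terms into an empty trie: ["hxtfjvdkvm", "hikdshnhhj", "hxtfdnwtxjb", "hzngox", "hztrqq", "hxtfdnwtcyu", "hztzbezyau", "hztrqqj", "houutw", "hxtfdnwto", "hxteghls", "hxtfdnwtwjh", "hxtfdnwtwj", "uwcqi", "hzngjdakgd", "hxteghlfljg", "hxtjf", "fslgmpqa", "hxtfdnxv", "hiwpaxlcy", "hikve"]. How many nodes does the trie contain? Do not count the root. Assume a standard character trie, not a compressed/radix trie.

96

For each word, the new-node count is its length minus the longest prefix already in the trie:
  "hxtfjvdkvm" → 10 new (h, x, t, f, j, v, d, k, v, m)
  "hikdshnhhj" → prefix "h" already present; 9 new (i, k, d, s, h, n, h, h, j)
  "hxtfdnwtxjb" → prefix "hxtf" already present; 7 new (d, n, w, t, x, j, b)
  "hzngox" → prefix "h" already present; 5 new (z, n, g, o, x)
  "hztrqq" → prefix "hz" already present; 4 new (t, r, q, q)
  "hxtfdnwtcyu" → prefix "hxtfdnwt" already present; 3 new (c, y, u)
  "hztzbezyau" → prefix "hzt" already present; 7 new (z, b, e, z, y, a, u)
  "hztrqqj" → prefix "hztrqq" already present; 1 new (j)
  "houutw" → prefix "h" already present; 5 new (o, u, u, t, w)
  "hxtfdnwto" → prefix "hxtfdnwt" already present; 1 new (o)
  "hxteghls" → prefix "hxt" already present; 5 new (e, g, h, l, s)
  "hxtfdnwtwjh" → prefix "hxtfdnwt" already present; 3 new (w, j, h)
  "hxtfdnwtwj" → prefix "hxtfdnwtwj" already present; 0 new (none)
  "uwcqi" → 5 new (u, w, c, q, i)
  "hzngjdakgd" → prefix "hzng" already present; 6 new (j, d, a, k, g, d)
  "hxteghlfljg" → prefix "hxteghl" already present; 4 new (f, l, j, g)
  "hxtjf" → prefix "hxt" already present; 2 new (j, f)
  "fslgmpqa" → 8 new (f, s, l, g, m, p, q, a)
  "hxtfdnxv" → prefix "hxtfdn" already present; 2 new (x, v)
  "hiwpaxlcy" → prefix "hi" already present; 7 new (w, p, a, x, l, c, y)
  "hikve" → prefix "hik" already present; 2 new (v, e)
Total nodes = 10 + 9 + 7 + 5 + 4 + 3 + 7 + 1 + 5 + 1 + 5 + 3 + 0 + 5 + 6 + 4 + 2 + 8 + 2 + 7 + 2 = 96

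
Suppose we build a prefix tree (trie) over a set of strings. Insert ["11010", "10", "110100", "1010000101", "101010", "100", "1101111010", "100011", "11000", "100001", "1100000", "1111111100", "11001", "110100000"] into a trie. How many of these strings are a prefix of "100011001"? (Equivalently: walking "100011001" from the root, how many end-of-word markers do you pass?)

3

Check each prefix of "100011001" against the stored set — each match is an end-marker on the path.
Prefixes of the query that are stored words: "10", "100", "100011"
Count: 3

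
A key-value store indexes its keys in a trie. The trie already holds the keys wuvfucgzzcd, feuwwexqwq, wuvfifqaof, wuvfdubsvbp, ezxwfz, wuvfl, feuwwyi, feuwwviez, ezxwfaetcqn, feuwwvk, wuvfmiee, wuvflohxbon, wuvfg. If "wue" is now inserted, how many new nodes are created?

1

"wu" is already a path in the trie; the remaining "e" must be added.
So 3 − 2 = 1 new nodes.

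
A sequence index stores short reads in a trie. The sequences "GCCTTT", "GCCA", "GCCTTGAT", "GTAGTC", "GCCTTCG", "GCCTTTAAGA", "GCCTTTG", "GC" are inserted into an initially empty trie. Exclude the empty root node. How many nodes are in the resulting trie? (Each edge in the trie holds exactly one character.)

22

Trie structure (* marks end of a word):
(root)
└─ G
   ├─ C *
   │  └─ C
   │     ├─ A *
   │     └─ T
   │        └─ T
   │           ├─ C
   │           │  └─ G *
   │           ├─ G
   │           │  └─ A
   │           │     └─ T *
   │           └─ T *
   │              ├─ A
   │              │  └─ A
   │              │     └─ G
   │              │        └─ A *
   │              └─ G *
   └─ T
      └─ A
         └─ G
            └─ T
               └─ C *
Counting every labelled node above: 22.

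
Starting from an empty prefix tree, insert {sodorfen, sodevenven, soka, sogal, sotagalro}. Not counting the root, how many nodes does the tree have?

27

For each word, the new-node count is its length minus the longest prefix already in the trie:
  "sodorfen" → 8 new (s, o, d, o, r, f, e, n)
  "sodevenven" → prefix "sod" already present; 7 new (e, v, e, n, v, e, n)
  "soka" → prefix "so" already present; 2 new (k, a)
  "sogal" → prefix "so" already present; 3 new (g, a, l)
  "sotagalro" → prefix "so" already present; 7 new (t, a, g, a, l, r, o)
Total nodes = 8 + 7 + 2 + 3 + 7 = 27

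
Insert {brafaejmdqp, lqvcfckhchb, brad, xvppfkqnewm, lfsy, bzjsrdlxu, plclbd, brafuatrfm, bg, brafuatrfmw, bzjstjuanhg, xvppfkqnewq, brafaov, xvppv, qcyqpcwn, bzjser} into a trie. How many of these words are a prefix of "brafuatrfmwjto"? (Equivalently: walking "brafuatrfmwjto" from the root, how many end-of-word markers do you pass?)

Walk "brafuatrfmwjto" from the root; an end-of-word marker is hit whenever a stored word is a prefix of "brafuatrfmwjto".
Prefixes of the query that are stored words: "brafuatrfm", "brafuatrfmw"
Count: 2

2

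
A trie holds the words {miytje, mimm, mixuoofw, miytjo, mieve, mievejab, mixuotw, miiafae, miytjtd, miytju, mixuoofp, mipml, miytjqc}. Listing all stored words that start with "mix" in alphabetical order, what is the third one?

Filter for "mix…" and sort: "mixuoofp", "mixuoofw", "mixuotw"
The 3rd is mixuotw.

mixuotw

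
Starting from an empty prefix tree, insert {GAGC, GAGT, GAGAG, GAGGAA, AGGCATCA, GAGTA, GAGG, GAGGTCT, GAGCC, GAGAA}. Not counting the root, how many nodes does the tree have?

Trace insertions, counting only characters that open a new branch:
  "GAGC" → 4 new (G, A, G, C)
  "GAGT" → prefix "GAG" already present; 1 new (T)
  "GAGAG" → prefix "GAG" already present; 2 new (A, G)
  "GAGGAA" → prefix "GAG" already present; 3 new (G, A, A)
  "AGGCATCA" → 8 new (A, G, G, C, A, T, C, A)
  "GAGTA" → prefix "GAGT" already present; 1 new (A)
  "GAGG" → prefix "GAGG" already present; 0 new (none)
  "GAGGTCT" → prefix "GAGG" already present; 3 new (T, C, T)
  "GAGCC" → prefix "GAGC" already present; 1 new (C)
  "GAGAA" → prefix "GAGA" already present; 1 new (A)
Total nodes = 4 + 1 + 2 + 3 + 8 + 1 + 0 + 3 + 1 + 1 = 24

24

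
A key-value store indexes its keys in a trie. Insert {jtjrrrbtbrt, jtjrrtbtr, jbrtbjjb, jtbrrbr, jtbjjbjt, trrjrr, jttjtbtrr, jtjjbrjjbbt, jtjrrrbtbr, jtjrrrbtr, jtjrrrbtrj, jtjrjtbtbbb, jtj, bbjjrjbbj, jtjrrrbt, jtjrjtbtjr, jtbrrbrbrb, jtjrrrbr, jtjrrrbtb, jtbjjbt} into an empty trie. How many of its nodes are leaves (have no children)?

A leaf is a node with no children — equivalently, the end of a word that is not a proper prefix of any other stored word.
Those words: "bbjjrjbbj", "jbrtbjjb", "jtbjjbjt", "jtbjjbt", "jtbrrbrbrb", "jtjjbrjjbbt", "jtjrjtbtbbb", "jtjrjtbtjr", "jtjrrrbr", "jtjrrrbtbrt", "jtjrrrbtrj", "jtjrrtbtr", "jttjtbtrr", "trrjrr"
Leaf count: 14

14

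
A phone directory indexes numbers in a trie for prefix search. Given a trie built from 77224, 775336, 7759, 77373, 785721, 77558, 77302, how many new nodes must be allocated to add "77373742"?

The longest prefix of "77373742" already in the trie is "77373" (length 5).
New nodes needed: |"77373742"| − 5 = 8 − 5 = 3.

3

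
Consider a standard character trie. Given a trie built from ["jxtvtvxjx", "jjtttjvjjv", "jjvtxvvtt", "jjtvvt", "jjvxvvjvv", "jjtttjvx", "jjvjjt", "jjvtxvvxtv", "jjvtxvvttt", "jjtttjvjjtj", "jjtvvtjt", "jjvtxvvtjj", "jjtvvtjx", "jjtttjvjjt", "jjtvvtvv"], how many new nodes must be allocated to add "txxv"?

Nothing in the trie begins with "t"; the whole of "txxv" is new.
4 − 0 = 4 new nodes.

4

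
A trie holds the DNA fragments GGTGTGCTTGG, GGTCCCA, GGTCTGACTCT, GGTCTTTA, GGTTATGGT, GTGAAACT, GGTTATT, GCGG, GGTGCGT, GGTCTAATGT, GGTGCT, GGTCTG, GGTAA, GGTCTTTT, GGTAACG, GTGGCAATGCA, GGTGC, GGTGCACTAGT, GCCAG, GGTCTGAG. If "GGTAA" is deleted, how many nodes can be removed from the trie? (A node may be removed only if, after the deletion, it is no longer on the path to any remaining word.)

0

After clearing the end-marker at "GGTAA", prune upward until reaching a node still needed by another word.
Every node on "GGTAA" is still needed (e.g. by "GGTAACG"), so nothing is freed.
Nodes removed: 0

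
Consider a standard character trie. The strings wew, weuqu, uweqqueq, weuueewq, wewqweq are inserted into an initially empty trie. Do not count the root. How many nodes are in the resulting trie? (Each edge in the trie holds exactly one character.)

23

Count nodes per top-level branch (shared prefixes stored once):
  'u'-branch (uweqqueq): 8 nodes
  'w'-branch (weuqu, weuueewq, wew, wewqweq): 15 nodes
Sum: 23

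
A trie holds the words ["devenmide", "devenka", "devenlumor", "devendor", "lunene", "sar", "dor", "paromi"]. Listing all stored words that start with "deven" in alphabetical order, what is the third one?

Words with prefix "deven", in lexicographic order: "devendor", "devenka", "devenlumor", "devenmide"
The 3rd is devenlumor.

devenlumor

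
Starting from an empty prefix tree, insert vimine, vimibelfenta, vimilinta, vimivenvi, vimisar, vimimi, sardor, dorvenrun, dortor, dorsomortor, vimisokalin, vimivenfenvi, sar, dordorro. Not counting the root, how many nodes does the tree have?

71

Count nodes per top-level branch (shared prefixes stored once):
  'd'-branch (dordorro, dorsomortor, dortor, dorvenrun): 25 nodes
  's'-branch (sar, sardor): 6 nodes
  'v'-branch (vimibelfenta, vimilinta, vimimi, vimine, vimisar, vimisokalin, vimivenfenvi, vimivenvi): 40 nodes
Sum: 71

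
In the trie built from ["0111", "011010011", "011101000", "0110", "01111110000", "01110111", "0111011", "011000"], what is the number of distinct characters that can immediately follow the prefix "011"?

Walk "011" from the root, arriving at one node.
Distinct next characters after "011": 0, 1.
That node has 2 child edges.

2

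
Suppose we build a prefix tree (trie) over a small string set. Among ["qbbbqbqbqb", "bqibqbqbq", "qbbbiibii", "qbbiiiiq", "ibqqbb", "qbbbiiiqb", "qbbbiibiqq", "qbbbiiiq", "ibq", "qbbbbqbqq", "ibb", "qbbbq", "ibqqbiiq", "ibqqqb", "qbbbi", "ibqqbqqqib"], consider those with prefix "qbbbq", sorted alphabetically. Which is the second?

Filter for "qbbbq…" and sort: "qbbbq", "qbbbqbqbqb"
The 2nd is qbbbqbqbqb.

qbbbqbqbqb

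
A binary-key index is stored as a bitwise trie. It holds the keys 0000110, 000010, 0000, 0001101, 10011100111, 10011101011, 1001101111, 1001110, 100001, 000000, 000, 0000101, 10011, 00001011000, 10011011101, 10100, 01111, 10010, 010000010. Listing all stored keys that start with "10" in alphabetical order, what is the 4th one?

10011011101

Words with prefix "10", in lexicographic order: "100001", "10010", "10011", "10011011101", "1001101111", "1001110", "10011100111", "10011101011", "10100"
Position 4: 10011011101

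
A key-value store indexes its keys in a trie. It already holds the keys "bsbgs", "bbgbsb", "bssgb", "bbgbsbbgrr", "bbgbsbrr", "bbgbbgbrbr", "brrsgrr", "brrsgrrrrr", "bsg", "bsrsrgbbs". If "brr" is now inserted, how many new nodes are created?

Every character of "brr" already lies on an existing path (it is a prefix of some stored word).
No new nodes are needed: 0.

0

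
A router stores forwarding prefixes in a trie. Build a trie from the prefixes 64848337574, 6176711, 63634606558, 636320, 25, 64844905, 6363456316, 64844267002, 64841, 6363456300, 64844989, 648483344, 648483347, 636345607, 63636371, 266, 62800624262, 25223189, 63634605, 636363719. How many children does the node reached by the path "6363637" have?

Follow the path "6363637" to its node, then look at its outgoing edges.
Distinct next characters after "6363637": 1.
That node has 1 child edge.

1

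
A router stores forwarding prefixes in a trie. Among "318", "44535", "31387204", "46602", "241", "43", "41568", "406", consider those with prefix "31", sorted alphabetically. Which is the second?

318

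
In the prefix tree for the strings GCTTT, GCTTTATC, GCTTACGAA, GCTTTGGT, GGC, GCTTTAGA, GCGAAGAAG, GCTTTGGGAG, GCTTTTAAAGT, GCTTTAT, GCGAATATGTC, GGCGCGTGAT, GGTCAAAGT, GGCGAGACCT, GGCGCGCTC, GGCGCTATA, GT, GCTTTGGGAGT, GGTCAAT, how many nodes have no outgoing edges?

15

A leaf is a node with no children — equivalently, the end of a word that is not a proper prefix of any other stored word.
Those words: "GCGAAGAAG", "GCGAATATGTC", "GCTTACGAA", "GCTTTAGA", "GCTTTATC", "GCTTTGGGAGT", "GCTTTGGT", "GCTTTTAAAGT", "GGCGAGACCT", "GGCGCGCTC", "GGCGCGTGAT", "GGCGCTATA", "GGTCAAAGT", "GGTCAAT", "GT"
Leaf count: 15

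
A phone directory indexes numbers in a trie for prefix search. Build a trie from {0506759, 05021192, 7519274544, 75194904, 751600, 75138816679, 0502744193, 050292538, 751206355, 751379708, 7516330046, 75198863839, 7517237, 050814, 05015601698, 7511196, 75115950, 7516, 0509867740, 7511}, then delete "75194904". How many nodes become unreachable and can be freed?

4

Walk "75194904" from the leaf back toward the root, removing each node that no remaining word uses.
The suffix "4904" (4 nodes) is used only by "75194904"; the node for "7519" still has the child "2", so pruning stops there.
Nodes removed: 4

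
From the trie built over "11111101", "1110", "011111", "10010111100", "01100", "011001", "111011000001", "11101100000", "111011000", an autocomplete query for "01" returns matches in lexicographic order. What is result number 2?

DFS of the "01" subtree visits, in order: "01100", "011001", "011111"
Position 2: 011001

011001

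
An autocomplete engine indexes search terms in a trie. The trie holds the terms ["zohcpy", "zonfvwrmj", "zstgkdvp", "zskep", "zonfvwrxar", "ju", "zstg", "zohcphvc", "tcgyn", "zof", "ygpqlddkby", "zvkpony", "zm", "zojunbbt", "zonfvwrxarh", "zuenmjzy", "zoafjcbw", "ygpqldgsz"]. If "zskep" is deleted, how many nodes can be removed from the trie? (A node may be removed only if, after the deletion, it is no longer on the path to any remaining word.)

After clearing the end-marker at "zskep", prune upward until reaching a node still needed by another word.
The suffix "kep" (3 nodes) is used only by "zskep"; the node for "zs" still has the child "t", so pruning stops there.
Nodes removed: 3

3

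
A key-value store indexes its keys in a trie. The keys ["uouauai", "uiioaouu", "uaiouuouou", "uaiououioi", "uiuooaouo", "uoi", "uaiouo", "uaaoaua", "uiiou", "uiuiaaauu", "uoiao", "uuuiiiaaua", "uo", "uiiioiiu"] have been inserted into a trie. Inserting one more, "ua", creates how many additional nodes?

0

"ua" is already a full path in the trie; only an end-marker is added.
No new nodes are needed: 0.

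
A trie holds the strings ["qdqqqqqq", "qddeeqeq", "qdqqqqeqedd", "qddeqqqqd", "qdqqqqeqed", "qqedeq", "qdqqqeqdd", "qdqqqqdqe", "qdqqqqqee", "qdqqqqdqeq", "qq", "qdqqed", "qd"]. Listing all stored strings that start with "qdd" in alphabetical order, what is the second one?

qddeqqqqd

Filter for "qdd…" and sort: "qddeeqeq", "qddeqqqqd"
The 2nd is qddeqqqqd.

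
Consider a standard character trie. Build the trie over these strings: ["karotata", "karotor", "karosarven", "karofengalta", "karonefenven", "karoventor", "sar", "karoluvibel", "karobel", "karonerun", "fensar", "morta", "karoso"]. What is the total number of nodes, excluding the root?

For each word, the new-node count is its length minus the longest prefix already in the trie:
  "karotata" → 8 new (k, a, r, o, t, a, t, a)
  "karotor" → prefix "karot" already present; 2 new (o, r)
  "karosarven" → prefix "karo" already present; 6 new (s, a, r, v, e, n)
  "karofengalta" → prefix "karo" already present; 8 new (f, e, n, g, a, l, t, a)
  "karonefenven" → prefix "karo" already present; 8 new (n, e, f, e, n, v, e, n)
  "karoventor" → prefix "karo" already present; 6 new (v, e, n, t, o, r)
  "sar" → 3 new (s, a, r)
  "karoluvibel" → prefix "karo" already present; 7 new (l, u, v, i, b, e, l)
  "karobel" → prefix "karo" already present; 3 new (b, e, l)
  "karonerun" → prefix "karone" already present; 3 new (r, u, n)
  "fensar" → 6 new (f, e, n, s, a, r)
  "morta" → 5 new (m, o, r, t, a)
  "karoso" → prefix "karos" already present; 1 new (o)
Total nodes = 8 + 2 + 6 + 8 + 8 + 6 + 3 + 7 + 3 + 3 + 6 + 5 + 1 = 66

66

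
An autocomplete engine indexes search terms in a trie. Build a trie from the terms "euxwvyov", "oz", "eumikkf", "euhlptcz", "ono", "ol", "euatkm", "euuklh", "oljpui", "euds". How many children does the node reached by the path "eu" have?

The children of the "eu" node are the distinct next characters among strings starting with "eu".
Distinct next characters after "eu": a, d, h, m, u, x.
That node has 6 child edges.

6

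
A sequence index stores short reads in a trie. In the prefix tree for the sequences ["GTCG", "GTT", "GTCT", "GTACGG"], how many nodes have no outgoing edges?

4

A leaf is a node with no children — equivalently, the end of a word that is not a proper prefix of any other stored word.
Those words: "GTACGG", "GTCG", "GTCT", "GTT"
Leaf count: 4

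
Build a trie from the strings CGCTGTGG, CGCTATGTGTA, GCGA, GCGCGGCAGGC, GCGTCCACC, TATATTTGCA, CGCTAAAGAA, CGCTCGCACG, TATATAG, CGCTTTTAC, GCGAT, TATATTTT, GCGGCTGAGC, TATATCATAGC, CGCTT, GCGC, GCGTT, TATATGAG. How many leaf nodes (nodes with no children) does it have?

15

A leaf is a node with no children — equivalently, the end of a word that is not a proper prefix of any other stored word.
Those words: "CGCTAAAGAA", "CGCTATGTGTA", "CGCTCGCACG", "CGCTGTGG", "CGCTTTTAC", "GCGAT", "GCGCGGCAGGC", "GCGGCTGAGC", "GCGTCCACC", "GCGTT", "TATATAG", "TATATCATAGC", "TATATGAG", "TATATTTGCA", "TATATTTT"
Leaf count: 15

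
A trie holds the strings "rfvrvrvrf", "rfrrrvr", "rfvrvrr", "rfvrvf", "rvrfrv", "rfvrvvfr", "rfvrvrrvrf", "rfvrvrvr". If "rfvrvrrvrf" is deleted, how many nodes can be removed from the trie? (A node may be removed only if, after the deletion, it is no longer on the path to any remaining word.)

3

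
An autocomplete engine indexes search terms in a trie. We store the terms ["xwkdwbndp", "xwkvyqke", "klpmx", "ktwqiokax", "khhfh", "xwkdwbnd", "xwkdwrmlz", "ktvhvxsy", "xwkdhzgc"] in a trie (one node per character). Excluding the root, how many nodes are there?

Count nodes per top-level branch (shared prefixes stored once):
  'k'-branch (khhfh, klpmx, ktvhvxsy, ktwqiokax): 23 nodes
  'x'-branch (xwkdhzgc, xwkdwbnd, xwkdwbndp, xwkdwrmlz, xwkvyqke): 22 nodes
Sum: 45

45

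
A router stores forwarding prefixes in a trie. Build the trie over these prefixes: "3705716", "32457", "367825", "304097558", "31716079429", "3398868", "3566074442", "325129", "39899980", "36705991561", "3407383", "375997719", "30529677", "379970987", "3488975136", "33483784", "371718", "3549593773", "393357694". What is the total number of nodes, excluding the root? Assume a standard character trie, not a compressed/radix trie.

Count nodes per top-level branch (shared prefixes stored once):
  '3'-branch (304097558, 30529677, 31716079429, 32457, 325129, 33483784, 3398868, 3407383, 3488975136, 3549593773, 3566074442, 36705991561, 367825, 3705716, 371718, 375997719, 379970987, 393357694, 39899980): 127 nodes
Sum: 127

127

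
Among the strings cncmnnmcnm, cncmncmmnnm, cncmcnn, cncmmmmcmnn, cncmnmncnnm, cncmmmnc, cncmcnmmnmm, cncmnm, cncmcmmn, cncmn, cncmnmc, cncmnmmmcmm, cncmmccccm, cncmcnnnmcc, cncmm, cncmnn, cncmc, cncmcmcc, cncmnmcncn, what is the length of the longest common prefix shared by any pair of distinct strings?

Look for the deepest trie node that still has at least two words in its subtree.
"cncmcnn" and "cncmcnnnmcc" agree on "cncmcnn" (7 characters) before diverging; nothing deeper is shared.
Longest shared-prefix length: 7

7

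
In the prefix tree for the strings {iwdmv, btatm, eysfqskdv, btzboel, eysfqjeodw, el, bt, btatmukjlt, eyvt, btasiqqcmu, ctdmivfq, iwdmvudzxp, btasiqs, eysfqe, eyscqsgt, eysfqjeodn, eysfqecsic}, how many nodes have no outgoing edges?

13

Leaves are exactly the stored words that no other stored word extends.
Those words: "btasiqqcmu", "btasiqs", "btatmukjlt", "btzboel", "ctdmivfq", "el", "eyscqsgt", "eysfqecsic", "eysfqjeodn", "eysfqjeodw", "eysfqskdv", "eyvt", "iwdmvudzxp"
Leaf count: 13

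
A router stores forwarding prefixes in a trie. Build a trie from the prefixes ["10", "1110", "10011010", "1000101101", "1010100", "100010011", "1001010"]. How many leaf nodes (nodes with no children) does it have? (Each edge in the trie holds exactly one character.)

6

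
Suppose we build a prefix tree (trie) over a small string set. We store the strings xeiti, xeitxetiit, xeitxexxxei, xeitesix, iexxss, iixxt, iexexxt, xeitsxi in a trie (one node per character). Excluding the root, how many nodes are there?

Trie structure (* marks end of a word):
(root)
├─ i
│  ├─ e
│  │  └─ x
│  │     ├─ e
│  │     │  └─ x
│  │     │     └─ x
│  │     │        └─ t *
│  │     └─ x
│  │        └─ s
│  │           └─ s *
│  └─ i
│     └─ x
│        └─ x
│           └─ t *
└─ x
   └─ e
      └─ i
         └─ t
            ├─ e
            │  └─ s
            │     └─ i
            │        └─ x *
            ├─ i *
            ├─ s
            │  └─ x
            │     └─ i *
            └─ x
               └─ e
                  ├─ t
                  │  └─ i
                  │     └─ i
                  │        └─ t *
                  └─ x
                     └─ x
                        └─ x
                           └─ e
                              └─ i *
Counting every labelled node above: 37.

37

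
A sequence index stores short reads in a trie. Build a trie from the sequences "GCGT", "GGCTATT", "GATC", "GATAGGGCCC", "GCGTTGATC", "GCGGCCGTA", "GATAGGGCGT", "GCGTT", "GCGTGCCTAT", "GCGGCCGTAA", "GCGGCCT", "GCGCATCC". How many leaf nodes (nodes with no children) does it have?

9

A leaf is a node with no children — equivalently, the end of a word that is not a proper prefix of any other stored word.
Those words: "GATAGGGCCC", "GATAGGGCGT", "GATC", "GCGCATCC", "GCGGCCGTAA", "GCGGCCT", "GCGTGCCTAT", "GCGTTGATC", "GGCTATT"
Leaf count: 9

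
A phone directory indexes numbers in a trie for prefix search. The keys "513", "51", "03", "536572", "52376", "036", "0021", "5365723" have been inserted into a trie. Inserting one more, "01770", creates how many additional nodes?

The longest prefix of "01770" already in the trie is "0" (length 1).
New nodes needed: |"01770"| − 1 = 5 − 1 = 4.

4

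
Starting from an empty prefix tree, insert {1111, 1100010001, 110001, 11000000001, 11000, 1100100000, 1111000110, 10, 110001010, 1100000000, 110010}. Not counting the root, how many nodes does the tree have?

Trace insertions, counting only characters that open a new branch:
  "1111" → 4 new (1, 1, 1, 1)
  "1100010001" → prefix "11" already present; 8 new (0, 0, 0, 1, 0, 0, 0, 1)
  "110001" → prefix "110001" already present; 0 new (none)
  "11000000001" → prefix "11000" already present; 6 new (0, 0, 0, 0, 0, 1)
  "11000" → prefix "11000" already present; 0 new (none)
  "1100100000" → prefix "1100" already present; 6 new (1, 0, 0, 0, 0, 0)
  "1111000110" → prefix "1111" already present; 6 new (0, 0, 0, 1, 1, 0)
  "10" → prefix "1" already present; 1 new (0)
  "110001010" → prefix "1100010" already present; 2 new (1, 0)
  "1100000000" → prefix "1100000000" already present; 0 new (none)
  "110010" → prefix "110010" already present; 0 new (none)
Total nodes = 4 + 8 + 0 + 6 + 0 + 6 + 6 + 1 + 2 + 0 + 0 = 33

33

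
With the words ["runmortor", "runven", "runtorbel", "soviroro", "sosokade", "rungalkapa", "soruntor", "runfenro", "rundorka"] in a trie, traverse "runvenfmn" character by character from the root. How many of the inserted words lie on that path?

Check each prefix of "runvenfmn" against the stored set — each match is an end-marker on the path.
Prefixes of the query that are stored words: "runven"
Count: 1

1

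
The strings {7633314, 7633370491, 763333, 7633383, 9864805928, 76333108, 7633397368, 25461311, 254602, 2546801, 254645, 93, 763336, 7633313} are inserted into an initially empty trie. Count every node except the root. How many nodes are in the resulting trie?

50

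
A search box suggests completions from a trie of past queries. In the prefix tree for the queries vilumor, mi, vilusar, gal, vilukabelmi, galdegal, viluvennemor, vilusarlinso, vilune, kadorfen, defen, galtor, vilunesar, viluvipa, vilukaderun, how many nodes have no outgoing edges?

A leaf is a node with no children — equivalently, the end of a word that is not a proper prefix of any other stored word.
Those words: "defen", "galdegal", "galtor", "kadorfen", "mi", "vilukabelmi", "vilukaderun", "vilumor", "vilunesar", "vilusarlinso", "viluvennemor", "viluvipa"
Leaf count: 12

12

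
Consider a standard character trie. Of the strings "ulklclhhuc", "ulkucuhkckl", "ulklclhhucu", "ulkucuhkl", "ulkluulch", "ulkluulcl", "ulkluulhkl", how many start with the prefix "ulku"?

Filter for entries beginning with "ulku":
Words under "ulku": ulkucuhkckl, ulkucuhkl
Count: 2

2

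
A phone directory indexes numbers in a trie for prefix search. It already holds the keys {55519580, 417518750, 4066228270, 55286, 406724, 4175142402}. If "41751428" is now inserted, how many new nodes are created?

Walking "41751428" from the root, the first 7 characters ("4175142") follow existing edges; "8" is the first miss.
So 8 − 7 = 1 new nodes.

1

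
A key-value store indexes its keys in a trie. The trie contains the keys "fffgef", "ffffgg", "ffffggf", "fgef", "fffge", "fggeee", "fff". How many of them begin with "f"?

7

Filter for entries beginning with "f":
Matches: "fff", "ffffgg", "ffffggf", "fffge", "fffgef", "fgef", "fggeee"
Count: 7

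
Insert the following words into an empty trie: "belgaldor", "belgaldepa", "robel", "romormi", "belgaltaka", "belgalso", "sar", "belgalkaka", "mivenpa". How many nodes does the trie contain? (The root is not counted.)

42

Trace insertions, counting only characters that open a new branch:
  "belgaldor" → 9 new (b, e, l, g, a, l, d, o, r)
  "belgaldepa" → prefix "belgald" already present; 3 new (e, p, a)
  "robel" → 5 new (r, o, b, e, l)
  "romormi" → prefix "ro" already present; 5 new (m, o, r, m, i)
  "belgaltaka" → prefix "belgal" already present; 4 new (t, a, k, a)
  "belgalso" → prefix "belgal" already present; 2 new (s, o)
  "sar" → 3 new (s, a, r)
  "belgalkaka" → prefix "belgal" already present; 4 new (k, a, k, a)
  "mivenpa" → 7 new (m, i, v, e, n, p, a)
Total nodes = 9 + 3 + 5 + 5 + 4 + 2 + 3 + 4 + 7 = 42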